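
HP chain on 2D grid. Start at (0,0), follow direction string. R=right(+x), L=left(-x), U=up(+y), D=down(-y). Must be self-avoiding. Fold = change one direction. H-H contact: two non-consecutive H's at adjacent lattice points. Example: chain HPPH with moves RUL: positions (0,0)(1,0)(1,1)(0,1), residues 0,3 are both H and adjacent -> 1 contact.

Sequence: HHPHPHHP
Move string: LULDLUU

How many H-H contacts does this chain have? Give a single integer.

Positions: [(0, 0), (-1, 0), (-1, 1), (-2, 1), (-2, 0), (-3, 0), (-3, 1), (-3, 2)]
H-H contact: residue 3 @(-2,1) - residue 6 @(-3, 1)

Answer: 1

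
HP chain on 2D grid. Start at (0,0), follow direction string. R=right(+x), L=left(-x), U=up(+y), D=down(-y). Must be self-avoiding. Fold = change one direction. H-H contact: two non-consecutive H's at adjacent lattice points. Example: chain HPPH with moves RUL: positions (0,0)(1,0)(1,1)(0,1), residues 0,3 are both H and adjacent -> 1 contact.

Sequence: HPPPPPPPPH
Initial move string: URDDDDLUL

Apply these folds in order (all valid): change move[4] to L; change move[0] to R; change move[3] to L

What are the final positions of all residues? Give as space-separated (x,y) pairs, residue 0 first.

Initial moves: URDDDDLUL
Fold: move[4]->L => URDDLDLUL (positions: [(0, 0), (0, 1), (1, 1), (1, 0), (1, -1), (0, -1), (0, -2), (-1, -2), (-1, -1), (-2, -1)])
Fold: move[0]->R => RRDDLDLUL (positions: [(0, 0), (1, 0), (2, 0), (2, -1), (2, -2), (1, -2), (1, -3), (0, -3), (0, -2), (-1, -2)])
Fold: move[3]->L => RRDLLDLUL (positions: [(0, 0), (1, 0), (2, 0), (2, -1), (1, -1), (0, -1), (0, -2), (-1, -2), (-1, -1), (-2, -1)])

Answer: (0,0) (1,0) (2,0) (2,-1) (1,-1) (0,-1) (0,-2) (-1,-2) (-1,-1) (-2,-1)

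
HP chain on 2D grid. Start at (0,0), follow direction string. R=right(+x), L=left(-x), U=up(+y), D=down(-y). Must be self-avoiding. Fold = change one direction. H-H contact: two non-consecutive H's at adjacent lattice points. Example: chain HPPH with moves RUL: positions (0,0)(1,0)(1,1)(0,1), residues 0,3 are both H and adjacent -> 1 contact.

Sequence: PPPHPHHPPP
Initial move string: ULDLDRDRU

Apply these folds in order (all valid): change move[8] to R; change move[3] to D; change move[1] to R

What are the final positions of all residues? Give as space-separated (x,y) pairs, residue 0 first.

Answer: (0,0) (0,1) (1,1) (1,0) (1,-1) (1,-2) (2,-2) (2,-3) (3,-3) (4,-3)

Derivation:
Initial moves: ULDLDRDRU
Fold: move[8]->R => ULDLDRDRR (positions: [(0, 0), (0, 1), (-1, 1), (-1, 0), (-2, 0), (-2, -1), (-1, -1), (-1, -2), (0, -2), (1, -2)])
Fold: move[3]->D => ULDDDRDRR (positions: [(0, 0), (0, 1), (-1, 1), (-1, 0), (-1, -1), (-1, -2), (0, -2), (0, -3), (1, -3), (2, -3)])
Fold: move[1]->R => URDDDRDRR (positions: [(0, 0), (0, 1), (1, 1), (1, 0), (1, -1), (1, -2), (2, -2), (2, -3), (3, -3), (4, -3)])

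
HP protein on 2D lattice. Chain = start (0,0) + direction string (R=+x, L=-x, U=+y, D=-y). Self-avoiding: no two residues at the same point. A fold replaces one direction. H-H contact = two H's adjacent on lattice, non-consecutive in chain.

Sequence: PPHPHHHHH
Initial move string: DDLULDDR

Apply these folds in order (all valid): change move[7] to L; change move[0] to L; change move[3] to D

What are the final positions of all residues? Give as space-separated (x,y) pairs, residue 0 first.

Initial moves: DDLULDDR
Fold: move[7]->L => DDLULDDL (positions: [(0, 0), (0, -1), (0, -2), (-1, -2), (-1, -1), (-2, -1), (-2, -2), (-2, -3), (-3, -3)])
Fold: move[0]->L => LDLULDDL (positions: [(0, 0), (-1, 0), (-1, -1), (-2, -1), (-2, 0), (-3, 0), (-3, -1), (-3, -2), (-4, -2)])
Fold: move[3]->D => LDLDLDDL (positions: [(0, 0), (-1, 0), (-1, -1), (-2, -1), (-2, -2), (-3, -2), (-3, -3), (-3, -4), (-4, -4)])

Answer: (0,0) (-1,0) (-1,-1) (-2,-1) (-2,-2) (-3,-2) (-3,-3) (-3,-4) (-4,-4)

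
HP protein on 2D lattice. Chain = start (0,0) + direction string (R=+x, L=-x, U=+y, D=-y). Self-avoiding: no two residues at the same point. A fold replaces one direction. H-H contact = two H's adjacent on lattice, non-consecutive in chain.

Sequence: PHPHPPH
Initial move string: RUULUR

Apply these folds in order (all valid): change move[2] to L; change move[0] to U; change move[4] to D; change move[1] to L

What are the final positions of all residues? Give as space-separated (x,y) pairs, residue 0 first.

Initial moves: RUULUR
Fold: move[2]->L => RULLUR (positions: [(0, 0), (1, 0), (1, 1), (0, 1), (-1, 1), (-1, 2), (0, 2)])
Fold: move[0]->U => UULLUR (positions: [(0, 0), (0, 1), (0, 2), (-1, 2), (-2, 2), (-2, 3), (-1, 3)])
Fold: move[4]->D => UULLDR (positions: [(0, 0), (0, 1), (0, 2), (-1, 2), (-2, 2), (-2, 1), (-1, 1)])
Fold: move[1]->L => ULLLDR (positions: [(0, 0), (0, 1), (-1, 1), (-2, 1), (-3, 1), (-3, 0), (-2, 0)])

Answer: (0,0) (0,1) (-1,1) (-2,1) (-3,1) (-3,0) (-2,0)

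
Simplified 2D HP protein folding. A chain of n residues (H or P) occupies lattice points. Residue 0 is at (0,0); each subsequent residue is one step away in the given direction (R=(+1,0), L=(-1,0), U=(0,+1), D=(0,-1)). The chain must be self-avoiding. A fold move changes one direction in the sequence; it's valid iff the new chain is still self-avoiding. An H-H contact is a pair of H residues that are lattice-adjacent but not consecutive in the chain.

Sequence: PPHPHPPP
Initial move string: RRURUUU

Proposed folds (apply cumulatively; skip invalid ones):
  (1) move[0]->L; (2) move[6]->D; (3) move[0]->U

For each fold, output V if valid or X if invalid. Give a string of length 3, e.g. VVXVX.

Initial: RRURUUU -> [(0, 0), (1, 0), (2, 0), (2, 1), (3, 1), (3, 2), (3, 3), (3, 4)]
Fold 1: move[0]->L => LRURUUU INVALID (collision), skipped
Fold 2: move[6]->D => RRURUUD INVALID (collision), skipped
Fold 3: move[0]->U => URURUUU VALID

Answer: XXV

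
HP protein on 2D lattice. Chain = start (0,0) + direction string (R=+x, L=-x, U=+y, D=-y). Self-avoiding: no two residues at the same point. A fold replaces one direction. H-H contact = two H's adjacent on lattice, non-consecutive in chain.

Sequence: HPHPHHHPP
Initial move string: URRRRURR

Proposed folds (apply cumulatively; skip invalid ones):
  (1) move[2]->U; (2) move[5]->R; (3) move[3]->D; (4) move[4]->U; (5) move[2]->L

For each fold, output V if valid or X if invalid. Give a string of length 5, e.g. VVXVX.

Initial: URRRRURR -> [(0, 0), (0, 1), (1, 1), (2, 1), (3, 1), (4, 1), (4, 2), (5, 2), (6, 2)]
Fold 1: move[2]->U => URURRURR VALID
Fold 2: move[5]->R => URURRRRR VALID
Fold 3: move[3]->D => URUDRRRR INVALID (collision), skipped
Fold 4: move[4]->U => URURURRR VALID
Fold 5: move[2]->L => URLRURRR INVALID (collision), skipped

Answer: VVXVX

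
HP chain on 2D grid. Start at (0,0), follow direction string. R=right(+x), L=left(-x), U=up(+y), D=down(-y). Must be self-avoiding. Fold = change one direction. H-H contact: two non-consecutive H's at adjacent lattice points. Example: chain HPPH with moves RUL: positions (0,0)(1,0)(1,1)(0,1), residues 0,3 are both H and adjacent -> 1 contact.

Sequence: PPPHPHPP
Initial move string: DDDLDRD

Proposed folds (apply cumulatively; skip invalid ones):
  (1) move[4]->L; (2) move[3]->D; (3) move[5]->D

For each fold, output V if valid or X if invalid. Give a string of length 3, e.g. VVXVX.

Initial: DDDLDRD -> [(0, 0), (0, -1), (0, -2), (0, -3), (-1, -3), (-1, -4), (0, -4), (0, -5)]
Fold 1: move[4]->L => DDDLLRD INVALID (collision), skipped
Fold 2: move[3]->D => DDDDDRD VALID
Fold 3: move[5]->D => DDDDDDD VALID

Answer: XVV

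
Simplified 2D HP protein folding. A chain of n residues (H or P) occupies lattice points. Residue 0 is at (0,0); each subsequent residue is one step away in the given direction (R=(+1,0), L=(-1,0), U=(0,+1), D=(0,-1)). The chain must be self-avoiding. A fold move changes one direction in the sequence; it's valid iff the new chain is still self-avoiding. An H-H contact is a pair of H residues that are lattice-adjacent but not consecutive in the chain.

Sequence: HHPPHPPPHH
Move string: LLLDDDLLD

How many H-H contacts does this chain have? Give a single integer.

Positions: [(0, 0), (-1, 0), (-2, 0), (-3, 0), (-3, -1), (-3, -2), (-3, -3), (-4, -3), (-5, -3), (-5, -4)]
No H-H contacts found.

Answer: 0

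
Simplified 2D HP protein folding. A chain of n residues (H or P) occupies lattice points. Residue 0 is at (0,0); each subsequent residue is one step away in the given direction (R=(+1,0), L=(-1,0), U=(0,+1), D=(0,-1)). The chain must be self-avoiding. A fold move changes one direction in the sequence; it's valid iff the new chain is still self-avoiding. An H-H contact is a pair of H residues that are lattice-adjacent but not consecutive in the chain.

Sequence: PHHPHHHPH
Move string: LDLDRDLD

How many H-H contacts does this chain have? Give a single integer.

Answer: 1

Derivation:
Positions: [(0, 0), (-1, 0), (-1, -1), (-2, -1), (-2, -2), (-1, -2), (-1, -3), (-2, -3), (-2, -4)]
H-H contact: residue 2 @(-1,-1) - residue 5 @(-1, -2)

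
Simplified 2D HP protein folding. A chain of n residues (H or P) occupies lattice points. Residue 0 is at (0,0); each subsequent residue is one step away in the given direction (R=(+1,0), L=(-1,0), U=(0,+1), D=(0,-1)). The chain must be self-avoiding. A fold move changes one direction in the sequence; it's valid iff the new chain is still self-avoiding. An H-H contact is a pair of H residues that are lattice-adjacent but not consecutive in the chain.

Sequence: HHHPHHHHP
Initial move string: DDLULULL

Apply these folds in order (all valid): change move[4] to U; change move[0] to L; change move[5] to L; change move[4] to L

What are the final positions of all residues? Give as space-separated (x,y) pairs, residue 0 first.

Initial moves: DDLULULL
Fold: move[4]->U => DDLUUULL (positions: [(0, 0), (0, -1), (0, -2), (-1, -2), (-1, -1), (-1, 0), (-1, 1), (-2, 1), (-3, 1)])
Fold: move[0]->L => LDLUUULL (positions: [(0, 0), (-1, 0), (-1, -1), (-2, -1), (-2, 0), (-2, 1), (-2, 2), (-3, 2), (-4, 2)])
Fold: move[5]->L => LDLUULLL (positions: [(0, 0), (-1, 0), (-1, -1), (-2, -1), (-2, 0), (-2, 1), (-3, 1), (-4, 1), (-5, 1)])
Fold: move[4]->L => LDLULLLL (positions: [(0, 0), (-1, 0), (-1, -1), (-2, -1), (-2, 0), (-3, 0), (-4, 0), (-5, 0), (-6, 0)])

Answer: (0,0) (-1,0) (-1,-1) (-2,-1) (-2,0) (-3,0) (-4,0) (-5,0) (-6,0)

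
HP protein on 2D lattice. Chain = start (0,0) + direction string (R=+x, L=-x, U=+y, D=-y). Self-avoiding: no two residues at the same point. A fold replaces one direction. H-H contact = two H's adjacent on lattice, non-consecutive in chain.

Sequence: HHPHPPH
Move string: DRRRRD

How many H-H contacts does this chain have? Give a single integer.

Answer: 0

Derivation:
Positions: [(0, 0), (0, -1), (1, -1), (2, -1), (3, -1), (4, -1), (4, -2)]
No H-H contacts found.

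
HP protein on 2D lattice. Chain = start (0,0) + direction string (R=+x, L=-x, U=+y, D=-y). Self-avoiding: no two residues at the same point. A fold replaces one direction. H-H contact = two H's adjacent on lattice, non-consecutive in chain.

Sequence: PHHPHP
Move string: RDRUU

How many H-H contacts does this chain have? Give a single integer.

Positions: [(0, 0), (1, 0), (1, -1), (2, -1), (2, 0), (2, 1)]
H-H contact: residue 1 @(1,0) - residue 4 @(2, 0)

Answer: 1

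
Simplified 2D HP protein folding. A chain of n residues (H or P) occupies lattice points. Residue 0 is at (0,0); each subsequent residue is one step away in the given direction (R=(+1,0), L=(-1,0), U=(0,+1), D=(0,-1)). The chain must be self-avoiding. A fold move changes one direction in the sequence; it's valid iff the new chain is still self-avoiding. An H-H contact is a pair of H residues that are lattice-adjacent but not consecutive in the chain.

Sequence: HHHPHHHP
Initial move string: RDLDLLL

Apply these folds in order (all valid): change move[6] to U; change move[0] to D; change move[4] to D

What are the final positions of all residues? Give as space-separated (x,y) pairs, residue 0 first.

Answer: (0,0) (0,-1) (0,-2) (-1,-2) (-1,-3) (-1,-4) (-2,-4) (-2,-3)

Derivation:
Initial moves: RDLDLLL
Fold: move[6]->U => RDLDLLU (positions: [(0, 0), (1, 0), (1, -1), (0, -1), (0, -2), (-1, -2), (-2, -2), (-2, -1)])
Fold: move[0]->D => DDLDLLU (positions: [(0, 0), (0, -1), (0, -2), (-1, -2), (-1, -3), (-2, -3), (-3, -3), (-3, -2)])
Fold: move[4]->D => DDLDDLU (positions: [(0, 0), (0, -1), (0, -2), (-1, -2), (-1, -3), (-1, -4), (-2, -4), (-2, -3)])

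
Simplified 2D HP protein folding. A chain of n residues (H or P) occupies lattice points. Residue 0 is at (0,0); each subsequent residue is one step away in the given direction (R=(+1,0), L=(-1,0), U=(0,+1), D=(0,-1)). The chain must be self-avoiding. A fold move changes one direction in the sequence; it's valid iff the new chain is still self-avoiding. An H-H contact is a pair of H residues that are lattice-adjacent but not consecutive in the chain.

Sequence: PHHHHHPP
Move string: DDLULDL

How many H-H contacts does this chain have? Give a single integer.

Answer: 1

Derivation:
Positions: [(0, 0), (0, -1), (0, -2), (-1, -2), (-1, -1), (-2, -1), (-2, -2), (-3, -2)]
H-H contact: residue 1 @(0,-1) - residue 4 @(-1, -1)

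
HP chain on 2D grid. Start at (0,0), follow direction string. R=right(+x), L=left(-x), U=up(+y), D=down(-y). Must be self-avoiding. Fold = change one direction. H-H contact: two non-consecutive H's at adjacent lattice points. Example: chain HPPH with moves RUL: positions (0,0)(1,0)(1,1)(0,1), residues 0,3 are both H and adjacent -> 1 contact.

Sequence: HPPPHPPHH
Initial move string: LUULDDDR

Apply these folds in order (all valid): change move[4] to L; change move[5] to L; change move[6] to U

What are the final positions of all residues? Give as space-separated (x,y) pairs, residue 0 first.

Initial moves: LUULDDDR
Fold: move[4]->L => LUULLDDR (positions: [(0, 0), (-1, 0), (-1, 1), (-1, 2), (-2, 2), (-3, 2), (-3, 1), (-3, 0), (-2, 0)])
Fold: move[5]->L => LUULLLDR (positions: [(0, 0), (-1, 0), (-1, 1), (-1, 2), (-2, 2), (-3, 2), (-4, 2), (-4, 1), (-3, 1)])
Fold: move[6]->U => LUULLLUR (positions: [(0, 0), (-1, 0), (-1, 1), (-1, 2), (-2, 2), (-3, 2), (-4, 2), (-4, 3), (-3, 3)])

Answer: (0,0) (-1,0) (-1,1) (-1,2) (-2,2) (-3,2) (-4,2) (-4,3) (-3,3)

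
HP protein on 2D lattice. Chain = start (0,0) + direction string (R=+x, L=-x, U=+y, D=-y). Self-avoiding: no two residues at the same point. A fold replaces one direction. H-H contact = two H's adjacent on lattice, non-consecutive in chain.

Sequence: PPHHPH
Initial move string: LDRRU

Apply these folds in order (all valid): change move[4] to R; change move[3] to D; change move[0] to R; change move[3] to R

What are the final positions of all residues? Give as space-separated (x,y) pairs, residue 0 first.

Answer: (0,0) (1,0) (1,-1) (2,-1) (3,-1) (4,-1)

Derivation:
Initial moves: LDRRU
Fold: move[4]->R => LDRRR (positions: [(0, 0), (-1, 0), (-1, -1), (0, -1), (1, -1), (2, -1)])
Fold: move[3]->D => LDRDR (positions: [(0, 0), (-1, 0), (-1, -1), (0, -1), (0, -2), (1, -2)])
Fold: move[0]->R => RDRDR (positions: [(0, 0), (1, 0), (1, -1), (2, -1), (2, -2), (3, -2)])
Fold: move[3]->R => RDRRR (positions: [(0, 0), (1, 0), (1, -1), (2, -1), (3, -1), (4, -1)])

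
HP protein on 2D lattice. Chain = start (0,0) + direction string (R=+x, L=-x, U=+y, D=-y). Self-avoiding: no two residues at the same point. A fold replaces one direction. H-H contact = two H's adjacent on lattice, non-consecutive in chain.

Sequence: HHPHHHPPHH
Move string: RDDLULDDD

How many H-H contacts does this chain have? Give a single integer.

Answer: 1

Derivation:
Positions: [(0, 0), (1, 0), (1, -1), (1, -2), (0, -2), (0, -1), (-1, -1), (-1, -2), (-1, -3), (-1, -4)]
H-H contact: residue 0 @(0,0) - residue 5 @(0, -1)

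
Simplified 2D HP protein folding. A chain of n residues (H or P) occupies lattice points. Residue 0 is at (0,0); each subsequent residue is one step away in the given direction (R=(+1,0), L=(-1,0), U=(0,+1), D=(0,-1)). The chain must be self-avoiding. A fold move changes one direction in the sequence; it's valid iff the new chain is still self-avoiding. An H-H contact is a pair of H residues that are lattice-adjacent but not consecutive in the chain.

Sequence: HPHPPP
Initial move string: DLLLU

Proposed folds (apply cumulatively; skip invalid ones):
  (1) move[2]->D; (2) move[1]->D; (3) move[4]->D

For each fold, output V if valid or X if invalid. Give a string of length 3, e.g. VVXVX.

Answer: VVV

Derivation:
Initial: DLLLU -> [(0, 0), (0, -1), (-1, -1), (-2, -1), (-3, -1), (-3, 0)]
Fold 1: move[2]->D => DLDLU VALID
Fold 2: move[1]->D => DDDLU VALID
Fold 3: move[4]->D => DDDLD VALID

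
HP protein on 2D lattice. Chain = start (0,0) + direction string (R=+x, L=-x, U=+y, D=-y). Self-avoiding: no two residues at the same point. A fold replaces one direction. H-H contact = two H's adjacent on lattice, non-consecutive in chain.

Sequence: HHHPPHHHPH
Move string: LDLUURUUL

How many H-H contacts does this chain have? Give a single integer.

Answer: 1

Derivation:
Positions: [(0, 0), (-1, 0), (-1, -1), (-2, -1), (-2, 0), (-2, 1), (-1, 1), (-1, 2), (-1, 3), (-2, 3)]
H-H contact: residue 1 @(-1,0) - residue 6 @(-1, 1)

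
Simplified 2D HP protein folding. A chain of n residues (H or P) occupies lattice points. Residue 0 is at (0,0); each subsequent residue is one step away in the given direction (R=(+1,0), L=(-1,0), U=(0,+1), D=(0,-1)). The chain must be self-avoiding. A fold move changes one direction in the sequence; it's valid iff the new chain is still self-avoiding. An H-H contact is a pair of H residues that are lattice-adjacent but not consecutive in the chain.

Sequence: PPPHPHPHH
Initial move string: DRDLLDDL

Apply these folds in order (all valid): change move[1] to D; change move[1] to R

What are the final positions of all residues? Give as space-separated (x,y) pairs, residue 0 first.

Initial moves: DRDLLDDL
Fold: move[1]->D => DDDLLDDL (positions: [(0, 0), (0, -1), (0, -2), (0, -3), (-1, -3), (-2, -3), (-2, -4), (-2, -5), (-3, -5)])
Fold: move[1]->R => DRDLLDDL (positions: [(0, 0), (0, -1), (1, -1), (1, -2), (0, -2), (-1, -2), (-1, -3), (-1, -4), (-2, -4)])

Answer: (0,0) (0,-1) (1,-1) (1,-2) (0,-2) (-1,-2) (-1,-3) (-1,-4) (-2,-4)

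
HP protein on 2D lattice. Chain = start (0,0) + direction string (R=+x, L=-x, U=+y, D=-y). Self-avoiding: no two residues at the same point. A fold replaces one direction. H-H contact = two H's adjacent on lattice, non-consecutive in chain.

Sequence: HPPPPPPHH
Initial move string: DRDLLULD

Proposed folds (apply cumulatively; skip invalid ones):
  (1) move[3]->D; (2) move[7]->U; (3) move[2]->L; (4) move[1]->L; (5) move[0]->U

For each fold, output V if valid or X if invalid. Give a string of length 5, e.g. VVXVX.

Answer: VVXVV

Derivation:
Initial: DRDLLULD -> [(0, 0), (0, -1), (1, -1), (1, -2), (0, -2), (-1, -2), (-1, -1), (-2, -1), (-2, -2)]
Fold 1: move[3]->D => DRDDLULD VALID
Fold 2: move[7]->U => DRDDLULU VALID
Fold 3: move[2]->L => DRLDLULU INVALID (collision), skipped
Fold 4: move[1]->L => DLDDLULU VALID
Fold 5: move[0]->U => ULDDLULU VALID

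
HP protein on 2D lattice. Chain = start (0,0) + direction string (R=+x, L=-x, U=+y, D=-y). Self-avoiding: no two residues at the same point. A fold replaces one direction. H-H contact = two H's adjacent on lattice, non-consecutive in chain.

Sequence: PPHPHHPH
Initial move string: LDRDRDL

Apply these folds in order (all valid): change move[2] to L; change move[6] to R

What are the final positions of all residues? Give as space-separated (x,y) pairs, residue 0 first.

Answer: (0,0) (-1,0) (-1,-1) (-2,-1) (-2,-2) (-1,-2) (-1,-3) (0,-3)

Derivation:
Initial moves: LDRDRDL
Fold: move[2]->L => LDLDRDL (positions: [(0, 0), (-1, 0), (-1, -1), (-2, -1), (-2, -2), (-1, -2), (-1, -3), (-2, -3)])
Fold: move[6]->R => LDLDRDR (positions: [(0, 0), (-1, 0), (-1, -1), (-2, -1), (-2, -2), (-1, -2), (-1, -3), (0, -3)])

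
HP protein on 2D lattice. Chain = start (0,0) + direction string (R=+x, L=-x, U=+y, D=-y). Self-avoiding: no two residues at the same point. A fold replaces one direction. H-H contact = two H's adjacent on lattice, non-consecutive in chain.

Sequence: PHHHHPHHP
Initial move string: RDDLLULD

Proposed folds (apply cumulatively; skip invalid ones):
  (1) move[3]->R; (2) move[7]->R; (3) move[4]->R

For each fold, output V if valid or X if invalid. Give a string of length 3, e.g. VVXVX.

Answer: XXX

Derivation:
Initial: RDDLLULD -> [(0, 0), (1, 0), (1, -1), (1, -2), (0, -2), (-1, -2), (-1, -1), (-2, -1), (-2, -2)]
Fold 1: move[3]->R => RDDRLULD INVALID (collision), skipped
Fold 2: move[7]->R => RDDLLULR INVALID (collision), skipped
Fold 3: move[4]->R => RDDLRULD INVALID (collision), skipped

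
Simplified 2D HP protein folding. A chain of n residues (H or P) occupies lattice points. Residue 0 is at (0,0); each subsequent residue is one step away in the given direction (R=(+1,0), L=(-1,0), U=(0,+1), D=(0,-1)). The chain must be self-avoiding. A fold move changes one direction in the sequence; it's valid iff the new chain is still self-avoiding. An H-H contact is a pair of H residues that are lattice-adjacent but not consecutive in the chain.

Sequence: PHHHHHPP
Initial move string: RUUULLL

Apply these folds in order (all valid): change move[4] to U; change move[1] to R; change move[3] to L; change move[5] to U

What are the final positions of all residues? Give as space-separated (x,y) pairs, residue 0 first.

Initial moves: RUUULLL
Fold: move[4]->U => RUUUULL (positions: [(0, 0), (1, 0), (1, 1), (1, 2), (1, 3), (1, 4), (0, 4), (-1, 4)])
Fold: move[1]->R => RRUUULL (positions: [(0, 0), (1, 0), (2, 0), (2, 1), (2, 2), (2, 3), (1, 3), (0, 3)])
Fold: move[3]->L => RRULULL (positions: [(0, 0), (1, 0), (2, 0), (2, 1), (1, 1), (1, 2), (0, 2), (-1, 2)])
Fold: move[5]->U => RRULUUL (positions: [(0, 0), (1, 0), (2, 0), (2, 1), (1, 1), (1, 2), (1, 3), (0, 3)])

Answer: (0,0) (1,0) (2,0) (2,1) (1,1) (1,2) (1,3) (0,3)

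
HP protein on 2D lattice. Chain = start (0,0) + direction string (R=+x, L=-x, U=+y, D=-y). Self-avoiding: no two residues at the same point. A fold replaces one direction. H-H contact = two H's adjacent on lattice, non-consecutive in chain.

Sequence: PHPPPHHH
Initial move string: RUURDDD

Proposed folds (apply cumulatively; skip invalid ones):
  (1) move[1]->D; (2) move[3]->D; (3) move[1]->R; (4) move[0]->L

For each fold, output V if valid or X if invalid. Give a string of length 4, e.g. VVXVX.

Answer: XXVX

Derivation:
Initial: RUURDDD -> [(0, 0), (1, 0), (1, 1), (1, 2), (2, 2), (2, 1), (2, 0), (2, -1)]
Fold 1: move[1]->D => RDURDDD INVALID (collision), skipped
Fold 2: move[3]->D => RUUDDDD INVALID (collision), skipped
Fold 3: move[1]->R => RRURDDD VALID
Fold 4: move[0]->L => LRURDDD INVALID (collision), skipped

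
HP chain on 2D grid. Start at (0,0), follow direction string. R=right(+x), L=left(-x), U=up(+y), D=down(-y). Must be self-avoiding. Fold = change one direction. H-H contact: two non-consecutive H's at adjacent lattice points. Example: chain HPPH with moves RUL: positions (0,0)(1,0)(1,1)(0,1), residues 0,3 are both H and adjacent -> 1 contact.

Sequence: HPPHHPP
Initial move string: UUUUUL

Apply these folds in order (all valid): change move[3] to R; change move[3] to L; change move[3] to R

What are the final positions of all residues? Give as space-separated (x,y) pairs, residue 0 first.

Answer: (0,0) (0,1) (0,2) (0,3) (1,3) (1,4) (0,4)

Derivation:
Initial moves: UUUUUL
Fold: move[3]->R => UUURUL (positions: [(0, 0), (0, 1), (0, 2), (0, 3), (1, 3), (1, 4), (0, 4)])
Fold: move[3]->L => UUULUL (positions: [(0, 0), (0, 1), (0, 2), (0, 3), (-1, 3), (-1, 4), (-2, 4)])
Fold: move[3]->R => UUURUL (positions: [(0, 0), (0, 1), (0, 2), (0, 3), (1, 3), (1, 4), (0, 4)])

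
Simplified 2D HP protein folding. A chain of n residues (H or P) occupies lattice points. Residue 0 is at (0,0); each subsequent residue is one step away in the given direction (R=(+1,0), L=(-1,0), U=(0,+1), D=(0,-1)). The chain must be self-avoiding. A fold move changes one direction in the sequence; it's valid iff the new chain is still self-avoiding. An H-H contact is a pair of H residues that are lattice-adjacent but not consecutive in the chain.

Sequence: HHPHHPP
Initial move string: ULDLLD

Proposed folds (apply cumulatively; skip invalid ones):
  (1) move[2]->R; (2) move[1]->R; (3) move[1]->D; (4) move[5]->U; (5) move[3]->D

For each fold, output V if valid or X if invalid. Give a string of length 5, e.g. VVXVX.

Answer: XXXVV

Derivation:
Initial: ULDLLD -> [(0, 0), (0, 1), (-1, 1), (-1, 0), (-2, 0), (-3, 0), (-3, -1)]
Fold 1: move[2]->R => ULRLLD INVALID (collision), skipped
Fold 2: move[1]->R => URDLLD INVALID (collision), skipped
Fold 3: move[1]->D => UDDLLD INVALID (collision), skipped
Fold 4: move[5]->U => ULDLLU VALID
Fold 5: move[3]->D => ULDDLU VALID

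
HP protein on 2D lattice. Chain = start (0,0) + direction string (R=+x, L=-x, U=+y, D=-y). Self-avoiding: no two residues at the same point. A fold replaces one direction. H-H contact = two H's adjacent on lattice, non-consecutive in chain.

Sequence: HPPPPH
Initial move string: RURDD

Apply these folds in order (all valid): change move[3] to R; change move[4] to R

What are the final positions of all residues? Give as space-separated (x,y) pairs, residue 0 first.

Answer: (0,0) (1,0) (1,1) (2,1) (3,1) (4,1)

Derivation:
Initial moves: RURDD
Fold: move[3]->R => RURRD (positions: [(0, 0), (1, 0), (1, 1), (2, 1), (3, 1), (3, 0)])
Fold: move[4]->R => RURRR (positions: [(0, 0), (1, 0), (1, 1), (2, 1), (3, 1), (4, 1)])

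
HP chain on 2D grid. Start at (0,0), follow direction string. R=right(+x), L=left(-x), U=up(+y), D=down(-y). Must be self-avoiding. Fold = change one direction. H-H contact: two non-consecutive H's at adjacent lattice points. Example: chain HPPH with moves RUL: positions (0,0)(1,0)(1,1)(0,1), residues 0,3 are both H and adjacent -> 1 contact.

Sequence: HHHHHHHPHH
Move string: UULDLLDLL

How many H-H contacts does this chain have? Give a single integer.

Positions: [(0, 0), (0, 1), (0, 2), (-1, 2), (-1, 1), (-2, 1), (-3, 1), (-3, 0), (-4, 0), (-5, 0)]
H-H contact: residue 1 @(0,1) - residue 4 @(-1, 1)

Answer: 1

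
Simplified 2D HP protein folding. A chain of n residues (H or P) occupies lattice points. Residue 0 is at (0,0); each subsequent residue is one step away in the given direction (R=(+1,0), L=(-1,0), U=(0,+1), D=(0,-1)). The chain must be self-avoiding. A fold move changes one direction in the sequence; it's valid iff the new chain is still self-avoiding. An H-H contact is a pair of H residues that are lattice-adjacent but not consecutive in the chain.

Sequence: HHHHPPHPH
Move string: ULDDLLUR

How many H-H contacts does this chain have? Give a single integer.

Answer: 2

Derivation:
Positions: [(0, 0), (0, 1), (-1, 1), (-1, 0), (-1, -1), (-2, -1), (-3, -1), (-3, 0), (-2, 0)]
H-H contact: residue 0 @(0,0) - residue 3 @(-1, 0)
H-H contact: residue 3 @(-1,0) - residue 8 @(-2, 0)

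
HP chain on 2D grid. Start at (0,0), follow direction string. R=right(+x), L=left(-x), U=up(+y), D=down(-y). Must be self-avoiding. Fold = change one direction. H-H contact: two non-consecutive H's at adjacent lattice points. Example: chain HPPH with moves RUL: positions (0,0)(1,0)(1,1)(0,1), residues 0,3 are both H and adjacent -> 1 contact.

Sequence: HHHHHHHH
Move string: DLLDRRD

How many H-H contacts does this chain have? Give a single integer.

Positions: [(0, 0), (0, -1), (-1, -1), (-2, -1), (-2, -2), (-1, -2), (0, -2), (0, -3)]
H-H contact: residue 1 @(0,-1) - residue 6 @(0, -2)
H-H contact: residue 2 @(-1,-1) - residue 5 @(-1, -2)

Answer: 2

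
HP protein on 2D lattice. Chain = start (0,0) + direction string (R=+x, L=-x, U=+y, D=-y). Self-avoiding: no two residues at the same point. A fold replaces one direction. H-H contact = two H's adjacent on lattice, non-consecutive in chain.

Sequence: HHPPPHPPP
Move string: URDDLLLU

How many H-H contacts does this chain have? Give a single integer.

Answer: 1

Derivation:
Positions: [(0, 0), (0, 1), (1, 1), (1, 0), (1, -1), (0, -1), (-1, -1), (-2, -1), (-2, 0)]
H-H contact: residue 0 @(0,0) - residue 5 @(0, -1)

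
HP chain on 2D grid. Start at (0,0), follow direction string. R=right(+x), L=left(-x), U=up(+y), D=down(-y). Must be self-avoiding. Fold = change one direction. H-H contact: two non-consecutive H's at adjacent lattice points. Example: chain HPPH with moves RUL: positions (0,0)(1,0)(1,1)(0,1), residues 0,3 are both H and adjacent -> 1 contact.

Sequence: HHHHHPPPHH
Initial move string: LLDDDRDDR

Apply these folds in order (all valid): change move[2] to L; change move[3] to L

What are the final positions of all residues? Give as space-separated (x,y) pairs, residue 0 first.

Answer: (0,0) (-1,0) (-2,0) (-3,0) (-4,0) (-4,-1) (-3,-1) (-3,-2) (-3,-3) (-2,-3)

Derivation:
Initial moves: LLDDDRDDR
Fold: move[2]->L => LLLDDRDDR (positions: [(0, 0), (-1, 0), (-2, 0), (-3, 0), (-3, -1), (-3, -2), (-2, -2), (-2, -3), (-2, -4), (-1, -4)])
Fold: move[3]->L => LLLLDRDDR (positions: [(0, 0), (-1, 0), (-2, 0), (-3, 0), (-4, 0), (-4, -1), (-3, -1), (-3, -2), (-3, -3), (-2, -3)])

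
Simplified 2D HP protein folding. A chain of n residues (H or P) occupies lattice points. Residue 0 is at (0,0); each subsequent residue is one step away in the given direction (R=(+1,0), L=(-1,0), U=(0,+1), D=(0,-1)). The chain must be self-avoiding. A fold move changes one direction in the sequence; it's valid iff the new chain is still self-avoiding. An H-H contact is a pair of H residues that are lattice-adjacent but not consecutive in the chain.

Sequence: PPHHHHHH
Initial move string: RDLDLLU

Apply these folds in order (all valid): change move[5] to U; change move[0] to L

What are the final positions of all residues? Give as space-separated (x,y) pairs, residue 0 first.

Initial moves: RDLDLLU
Fold: move[5]->U => RDLDLUU (positions: [(0, 0), (1, 0), (1, -1), (0, -1), (0, -2), (-1, -2), (-1, -1), (-1, 0)])
Fold: move[0]->L => LDLDLUU (positions: [(0, 0), (-1, 0), (-1, -1), (-2, -1), (-2, -2), (-3, -2), (-3, -1), (-3, 0)])

Answer: (0,0) (-1,0) (-1,-1) (-2,-1) (-2,-2) (-3,-2) (-3,-1) (-3,0)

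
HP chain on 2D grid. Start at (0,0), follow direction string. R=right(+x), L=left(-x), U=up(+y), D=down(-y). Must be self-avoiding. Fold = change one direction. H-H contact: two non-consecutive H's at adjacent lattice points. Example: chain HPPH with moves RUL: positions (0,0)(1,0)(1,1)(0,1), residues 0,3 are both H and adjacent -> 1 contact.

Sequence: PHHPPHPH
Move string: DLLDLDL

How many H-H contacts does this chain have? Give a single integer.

Answer: 0

Derivation:
Positions: [(0, 0), (0, -1), (-1, -1), (-2, -1), (-2, -2), (-3, -2), (-3, -3), (-4, -3)]
No H-H contacts found.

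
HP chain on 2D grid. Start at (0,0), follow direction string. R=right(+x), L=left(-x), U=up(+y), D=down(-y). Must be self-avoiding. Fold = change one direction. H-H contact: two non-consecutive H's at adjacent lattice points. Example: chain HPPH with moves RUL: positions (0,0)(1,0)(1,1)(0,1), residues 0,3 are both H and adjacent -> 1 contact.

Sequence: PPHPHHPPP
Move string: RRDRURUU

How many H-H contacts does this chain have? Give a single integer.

Positions: [(0, 0), (1, 0), (2, 0), (2, -1), (3, -1), (3, 0), (4, 0), (4, 1), (4, 2)]
H-H contact: residue 2 @(2,0) - residue 5 @(3, 0)

Answer: 1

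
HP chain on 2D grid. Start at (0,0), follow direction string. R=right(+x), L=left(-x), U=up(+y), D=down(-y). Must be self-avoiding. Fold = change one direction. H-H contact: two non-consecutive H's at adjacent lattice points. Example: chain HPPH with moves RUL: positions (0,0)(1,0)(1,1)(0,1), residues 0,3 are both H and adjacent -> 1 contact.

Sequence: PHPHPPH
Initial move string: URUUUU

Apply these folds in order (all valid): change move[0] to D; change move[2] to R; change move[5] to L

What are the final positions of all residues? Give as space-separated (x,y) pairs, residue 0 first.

Answer: (0,0) (0,-1) (1,-1) (2,-1) (2,0) (2,1) (1,1)

Derivation:
Initial moves: URUUUU
Fold: move[0]->D => DRUUUU (positions: [(0, 0), (0, -1), (1, -1), (1, 0), (1, 1), (1, 2), (1, 3)])
Fold: move[2]->R => DRRUUU (positions: [(0, 0), (0, -1), (1, -1), (2, -1), (2, 0), (2, 1), (2, 2)])
Fold: move[5]->L => DRRUUL (positions: [(0, 0), (0, -1), (1, -1), (2, -1), (2, 0), (2, 1), (1, 1)])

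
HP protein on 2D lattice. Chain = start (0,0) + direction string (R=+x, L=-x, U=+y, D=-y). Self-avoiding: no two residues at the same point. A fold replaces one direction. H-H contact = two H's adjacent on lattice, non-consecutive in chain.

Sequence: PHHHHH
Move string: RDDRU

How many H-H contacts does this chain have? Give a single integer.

Answer: 1

Derivation:
Positions: [(0, 0), (1, 0), (1, -1), (1, -2), (2, -2), (2, -1)]
H-H contact: residue 2 @(1,-1) - residue 5 @(2, -1)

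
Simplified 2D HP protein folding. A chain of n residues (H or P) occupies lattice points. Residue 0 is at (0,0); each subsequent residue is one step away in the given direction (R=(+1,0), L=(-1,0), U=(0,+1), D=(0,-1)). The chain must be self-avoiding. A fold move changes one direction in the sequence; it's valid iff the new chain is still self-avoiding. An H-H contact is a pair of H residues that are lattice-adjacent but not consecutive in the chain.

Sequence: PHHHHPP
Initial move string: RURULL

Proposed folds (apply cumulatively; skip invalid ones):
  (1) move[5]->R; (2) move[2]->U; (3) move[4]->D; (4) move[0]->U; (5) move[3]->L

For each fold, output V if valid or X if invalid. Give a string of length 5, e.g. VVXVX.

Initial: RURULL -> [(0, 0), (1, 0), (1, 1), (2, 1), (2, 2), (1, 2), (0, 2)]
Fold 1: move[5]->R => RURULR INVALID (collision), skipped
Fold 2: move[2]->U => RUUULL VALID
Fold 3: move[4]->D => RUUUDL INVALID (collision), skipped
Fold 4: move[0]->U => UUUULL VALID
Fold 5: move[3]->L => UUULLL VALID

Answer: XVXVV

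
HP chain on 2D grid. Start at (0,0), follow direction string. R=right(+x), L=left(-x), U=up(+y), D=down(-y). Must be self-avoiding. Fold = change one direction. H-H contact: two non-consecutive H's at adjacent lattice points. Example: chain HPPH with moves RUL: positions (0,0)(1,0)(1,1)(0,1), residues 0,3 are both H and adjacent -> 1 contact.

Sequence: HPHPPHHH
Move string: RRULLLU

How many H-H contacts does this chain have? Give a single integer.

Answer: 1

Derivation:
Positions: [(0, 0), (1, 0), (2, 0), (2, 1), (1, 1), (0, 1), (-1, 1), (-1, 2)]
H-H contact: residue 0 @(0,0) - residue 5 @(0, 1)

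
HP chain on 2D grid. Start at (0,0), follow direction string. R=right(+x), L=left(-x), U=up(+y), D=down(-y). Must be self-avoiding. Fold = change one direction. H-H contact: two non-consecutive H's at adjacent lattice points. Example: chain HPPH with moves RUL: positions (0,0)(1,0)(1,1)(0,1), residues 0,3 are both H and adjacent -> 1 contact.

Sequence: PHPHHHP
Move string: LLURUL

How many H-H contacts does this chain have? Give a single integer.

Positions: [(0, 0), (-1, 0), (-2, 0), (-2, 1), (-1, 1), (-1, 2), (-2, 2)]
H-H contact: residue 1 @(-1,0) - residue 4 @(-1, 1)

Answer: 1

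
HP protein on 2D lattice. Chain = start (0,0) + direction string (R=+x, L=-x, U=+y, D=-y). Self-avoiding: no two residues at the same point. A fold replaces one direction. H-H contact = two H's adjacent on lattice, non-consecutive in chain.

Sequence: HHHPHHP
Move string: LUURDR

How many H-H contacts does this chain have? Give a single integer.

Positions: [(0, 0), (-1, 0), (-1, 1), (-1, 2), (0, 2), (0, 1), (1, 1)]
H-H contact: residue 0 @(0,0) - residue 5 @(0, 1)
H-H contact: residue 2 @(-1,1) - residue 5 @(0, 1)

Answer: 2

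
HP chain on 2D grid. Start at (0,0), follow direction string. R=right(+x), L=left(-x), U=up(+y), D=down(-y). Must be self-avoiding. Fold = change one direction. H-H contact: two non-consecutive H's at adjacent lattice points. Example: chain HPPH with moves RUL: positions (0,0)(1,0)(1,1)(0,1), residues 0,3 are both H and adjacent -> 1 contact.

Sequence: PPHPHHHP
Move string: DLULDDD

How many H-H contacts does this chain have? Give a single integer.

Answer: 1

Derivation:
Positions: [(0, 0), (0, -1), (-1, -1), (-1, 0), (-2, 0), (-2, -1), (-2, -2), (-2, -3)]
H-H contact: residue 2 @(-1,-1) - residue 5 @(-2, -1)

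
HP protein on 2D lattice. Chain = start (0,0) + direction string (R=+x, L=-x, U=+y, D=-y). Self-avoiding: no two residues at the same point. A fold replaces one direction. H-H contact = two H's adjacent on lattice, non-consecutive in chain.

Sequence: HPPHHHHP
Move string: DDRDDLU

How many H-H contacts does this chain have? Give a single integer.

Positions: [(0, 0), (0, -1), (0, -2), (1, -2), (1, -3), (1, -4), (0, -4), (0, -3)]
No H-H contacts found.

Answer: 0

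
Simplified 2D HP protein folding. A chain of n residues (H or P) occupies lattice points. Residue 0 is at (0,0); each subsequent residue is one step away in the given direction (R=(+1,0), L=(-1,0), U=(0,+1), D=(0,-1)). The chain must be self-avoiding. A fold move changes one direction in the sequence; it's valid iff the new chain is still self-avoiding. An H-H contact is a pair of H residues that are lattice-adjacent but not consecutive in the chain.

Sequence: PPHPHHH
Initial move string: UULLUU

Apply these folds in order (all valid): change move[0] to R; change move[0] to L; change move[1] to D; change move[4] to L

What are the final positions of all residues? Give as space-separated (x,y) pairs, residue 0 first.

Initial moves: UULLUU
Fold: move[0]->R => RULLUU (positions: [(0, 0), (1, 0), (1, 1), (0, 1), (-1, 1), (-1, 2), (-1, 3)])
Fold: move[0]->L => LULLUU (positions: [(0, 0), (-1, 0), (-1, 1), (-2, 1), (-3, 1), (-3, 2), (-3, 3)])
Fold: move[1]->D => LDLLUU (positions: [(0, 0), (-1, 0), (-1, -1), (-2, -1), (-3, -1), (-3, 0), (-3, 1)])
Fold: move[4]->L => LDLLLU (positions: [(0, 0), (-1, 0), (-1, -1), (-2, -1), (-3, -1), (-4, -1), (-4, 0)])

Answer: (0,0) (-1,0) (-1,-1) (-2,-1) (-3,-1) (-4,-1) (-4,0)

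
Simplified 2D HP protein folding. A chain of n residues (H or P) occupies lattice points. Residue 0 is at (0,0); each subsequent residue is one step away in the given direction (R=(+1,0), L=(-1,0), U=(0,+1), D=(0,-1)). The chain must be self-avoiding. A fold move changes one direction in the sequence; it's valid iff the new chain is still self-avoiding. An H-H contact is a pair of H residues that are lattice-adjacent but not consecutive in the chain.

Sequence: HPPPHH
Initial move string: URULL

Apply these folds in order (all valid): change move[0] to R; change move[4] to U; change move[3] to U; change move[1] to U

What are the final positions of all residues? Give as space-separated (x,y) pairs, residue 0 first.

Answer: (0,0) (1,0) (1,1) (1,2) (1,3) (1,4)

Derivation:
Initial moves: URULL
Fold: move[0]->R => RRULL (positions: [(0, 0), (1, 0), (2, 0), (2, 1), (1, 1), (0, 1)])
Fold: move[4]->U => RRULU (positions: [(0, 0), (1, 0), (2, 0), (2, 1), (1, 1), (1, 2)])
Fold: move[3]->U => RRUUU (positions: [(0, 0), (1, 0), (2, 0), (2, 1), (2, 2), (2, 3)])
Fold: move[1]->U => RUUUU (positions: [(0, 0), (1, 0), (1, 1), (1, 2), (1, 3), (1, 4)])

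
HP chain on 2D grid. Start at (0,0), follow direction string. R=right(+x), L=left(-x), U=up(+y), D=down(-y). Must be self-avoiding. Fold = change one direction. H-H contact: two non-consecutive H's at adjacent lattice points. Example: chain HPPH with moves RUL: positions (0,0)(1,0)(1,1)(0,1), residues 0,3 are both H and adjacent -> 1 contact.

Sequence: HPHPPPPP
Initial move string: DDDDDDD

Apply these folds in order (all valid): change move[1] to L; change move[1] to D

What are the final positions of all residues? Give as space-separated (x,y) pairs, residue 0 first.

Answer: (0,0) (0,-1) (0,-2) (0,-3) (0,-4) (0,-5) (0,-6) (0,-7)

Derivation:
Initial moves: DDDDDDD
Fold: move[1]->L => DLDDDDD (positions: [(0, 0), (0, -1), (-1, -1), (-1, -2), (-1, -3), (-1, -4), (-1, -5), (-1, -6)])
Fold: move[1]->D => DDDDDDD (positions: [(0, 0), (0, -1), (0, -2), (0, -3), (0, -4), (0, -5), (0, -6), (0, -7)])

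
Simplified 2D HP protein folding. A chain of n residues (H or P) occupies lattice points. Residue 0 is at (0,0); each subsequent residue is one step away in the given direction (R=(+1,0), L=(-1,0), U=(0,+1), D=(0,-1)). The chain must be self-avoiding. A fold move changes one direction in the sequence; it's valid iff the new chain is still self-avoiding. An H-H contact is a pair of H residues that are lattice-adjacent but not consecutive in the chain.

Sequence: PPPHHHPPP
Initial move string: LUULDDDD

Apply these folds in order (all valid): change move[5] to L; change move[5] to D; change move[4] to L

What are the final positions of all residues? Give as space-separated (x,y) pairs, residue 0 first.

Answer: (0,0) (-1,0) (-1,1) (-1,2) (-2,2) (-3,2) (-3,1) (-3,0) (-3,-1)

Derivation:
Initial moves: LUULDDDD
Fold: move[5]->L => LUULDLDD (positions: [(0, 0), (-1, 0), (-1, 1), (-1, 2), (-2, 2), (-2, 1), (-3, 1), (-3, 0), (-3, -1)])
Fold: move[5]->D => LUULDDDD (positions: [(0, 0), (-1, 0), (-1, 1), (-1, 2), (-2, 2), (-2, 1), (-2, 0), (-2, -1), (-2, -2)])
Fold: move[4]->L => LUULLDDD (positions: [(0, 0), (-1, 0), (-1, 1), (-1, 2), (-2, 2), (-3, 2), (-3, 1), (-3, 0), (-3, -1)])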